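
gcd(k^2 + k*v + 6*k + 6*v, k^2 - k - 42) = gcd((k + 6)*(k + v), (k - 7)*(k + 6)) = k + 6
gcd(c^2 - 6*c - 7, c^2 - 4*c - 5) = c + 1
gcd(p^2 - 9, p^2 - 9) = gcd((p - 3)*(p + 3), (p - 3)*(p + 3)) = p^2 - 9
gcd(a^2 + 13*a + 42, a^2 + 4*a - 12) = a + 6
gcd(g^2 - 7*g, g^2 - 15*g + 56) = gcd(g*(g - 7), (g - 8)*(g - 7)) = g - 7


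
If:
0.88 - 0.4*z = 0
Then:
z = 2.20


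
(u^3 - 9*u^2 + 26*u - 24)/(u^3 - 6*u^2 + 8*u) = (u - 3)/u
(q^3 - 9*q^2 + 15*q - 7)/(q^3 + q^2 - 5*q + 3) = (q - 7)/(q + 3)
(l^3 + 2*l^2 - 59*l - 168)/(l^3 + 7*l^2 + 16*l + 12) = (l^2 - l - 56)/(l^2 + 4*l + 4)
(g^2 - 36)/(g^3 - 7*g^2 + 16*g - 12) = (g^2 - 36)/(g^3 - 7*g^2 + 16*g - 12)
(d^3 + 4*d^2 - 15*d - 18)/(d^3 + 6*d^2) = 1 - 2/d - 3/d^2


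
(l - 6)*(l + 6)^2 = l^3 + 6*l^2 - 36*l - 216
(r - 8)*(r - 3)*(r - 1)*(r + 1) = r^4 - 11*r^3 + 23*r^2 + 11*r - 24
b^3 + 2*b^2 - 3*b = b*(b - 1)*(b + 3)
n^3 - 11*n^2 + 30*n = n*(n - 6)*(n - 5)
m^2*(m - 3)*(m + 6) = m^4 + 3*m^3 - 18*m^2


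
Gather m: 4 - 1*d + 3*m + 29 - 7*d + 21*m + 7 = -8*d + 24*m + 40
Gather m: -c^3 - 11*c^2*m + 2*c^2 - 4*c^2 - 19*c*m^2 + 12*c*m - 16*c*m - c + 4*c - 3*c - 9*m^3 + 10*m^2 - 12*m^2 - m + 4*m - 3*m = -c^3 - 2*c^2 - 9*m^3 + m^2*(-19*c - 2) + m*(-11*c^2 - 4*c)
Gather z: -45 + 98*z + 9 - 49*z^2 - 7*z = -49*z^2 + 91*z - 36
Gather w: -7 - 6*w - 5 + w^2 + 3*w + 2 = w^2 - 3*w - 10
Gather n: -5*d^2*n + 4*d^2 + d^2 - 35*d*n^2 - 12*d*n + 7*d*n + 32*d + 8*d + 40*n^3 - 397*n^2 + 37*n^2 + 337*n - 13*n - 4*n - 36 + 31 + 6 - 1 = 5*d^2 + 40*d + 40*n^3 + n^2*(-35*d - 360) + n*(-5*d^2 - 5*d + 320)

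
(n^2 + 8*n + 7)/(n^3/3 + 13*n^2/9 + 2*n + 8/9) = 9*(n + 7)/(3*n^2 + 10*n + 8)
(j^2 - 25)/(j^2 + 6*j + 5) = (j - 5)/(j + 1)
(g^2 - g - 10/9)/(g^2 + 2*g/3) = (g - 5/3)/g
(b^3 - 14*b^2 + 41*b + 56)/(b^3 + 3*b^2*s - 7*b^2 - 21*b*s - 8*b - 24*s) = (b - 7)/(b + 3*s)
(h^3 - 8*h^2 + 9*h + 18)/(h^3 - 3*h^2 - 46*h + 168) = (h^2 - 2*h - 3)/(h^2 + 3*h - 28)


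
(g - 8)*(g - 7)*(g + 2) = g^3 - 13*g^2 + 26*g + 112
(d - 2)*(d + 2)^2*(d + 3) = d^4 + 5*d^3 + 2*d^2 - 20*d - 24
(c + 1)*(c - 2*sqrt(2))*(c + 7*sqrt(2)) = c^3 + c^2 + 5*sqrt(2)*c^2 - 28*c + 5*sqrt(2)*c - 28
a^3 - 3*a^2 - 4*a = a*(a - 4)*(a + 1)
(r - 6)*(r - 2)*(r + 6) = r^3 - 2*r^2 - 36*r + 72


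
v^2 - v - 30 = (v - 6)*(v + 5)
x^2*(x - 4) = x^3 - 4*x^2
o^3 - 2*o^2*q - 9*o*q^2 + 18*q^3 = (o - 3*q)*(o - 2*q)*(o + 3*q)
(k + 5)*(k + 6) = k^2 + 11*k + 30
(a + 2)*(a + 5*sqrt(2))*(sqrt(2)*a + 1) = sqrt(2)*a^3 + 2*sqrt(2)*a^2 + 11*a^2 + 5*sqrt(2)*a + 22*a + 10*sqrt(2)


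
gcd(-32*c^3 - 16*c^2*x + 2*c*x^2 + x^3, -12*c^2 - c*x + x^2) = -4*c + x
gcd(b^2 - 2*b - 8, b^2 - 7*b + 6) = 1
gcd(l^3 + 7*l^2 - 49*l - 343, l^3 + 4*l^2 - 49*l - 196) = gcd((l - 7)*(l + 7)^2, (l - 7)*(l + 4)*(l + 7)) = l^2 - 49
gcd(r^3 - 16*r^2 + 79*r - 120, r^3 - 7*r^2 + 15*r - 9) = r - 3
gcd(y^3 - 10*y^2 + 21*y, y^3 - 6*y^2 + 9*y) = y^2 - 3*y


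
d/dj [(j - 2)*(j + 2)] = 2*j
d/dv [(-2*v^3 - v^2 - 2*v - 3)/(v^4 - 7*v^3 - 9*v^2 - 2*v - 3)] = v*(2*v^5 + 2*v^4 + 17*v^3 - 8*v^2 - 61*v - 48)/(v^8 - 14*v^7 + 31*v^6 + 122*v^5 + 103*v^4 + 78*v^3 + 58*v^2 + 12*v + 9)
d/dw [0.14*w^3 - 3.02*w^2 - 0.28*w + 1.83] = 0.42*w^2 - 6.04*w - 0.28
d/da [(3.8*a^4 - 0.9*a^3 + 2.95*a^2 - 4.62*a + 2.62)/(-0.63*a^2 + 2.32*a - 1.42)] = (-4.788*a^5 + 27.015*a^4 - 25.76*a^3 + 7.7674*a^2 - 5.0768*a + 0.481999999999999)/(0.3969*a^4 - 2.9232*a^3 + 7.1716*a^2 - 6.5888*a + 2.0164)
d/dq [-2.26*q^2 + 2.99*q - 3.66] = 2.99 - 4.52*q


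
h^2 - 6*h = h*(h - 6)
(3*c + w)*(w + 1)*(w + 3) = 3*c*w^2 + 12*c*w + 9*c + w^3 + 4*w^2 + 3*w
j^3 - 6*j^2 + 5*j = j*(j - 5)*(j - 1)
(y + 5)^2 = y^2 + 10*y + 25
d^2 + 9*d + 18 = (d + 3)*(d + 6)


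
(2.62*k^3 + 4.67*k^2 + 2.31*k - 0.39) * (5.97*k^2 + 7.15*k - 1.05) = 15.6414*k^5 + 46.6129*k^4 + 44.4302*k^3 + 9.2847*k^2 - 5.214*k + 0.4095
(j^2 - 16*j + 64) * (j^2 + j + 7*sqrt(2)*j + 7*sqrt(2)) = j^4 - 15*j^3 + 7*sqrt(2)*j^3 - 105*sqrt(2)*j^2 + 48*j^2 + 64*j + 336*sqrt(2)*j + 448*sqrt(2)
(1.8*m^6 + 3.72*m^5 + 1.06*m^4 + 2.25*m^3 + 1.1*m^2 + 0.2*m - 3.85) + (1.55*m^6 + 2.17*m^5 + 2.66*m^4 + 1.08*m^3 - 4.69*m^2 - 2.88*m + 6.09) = 3.35*m^6 + 5.89*m^5 + 3.72*m^4 + 3.33*m^3 - 3.59*m^2 - 2.68*m + 2.24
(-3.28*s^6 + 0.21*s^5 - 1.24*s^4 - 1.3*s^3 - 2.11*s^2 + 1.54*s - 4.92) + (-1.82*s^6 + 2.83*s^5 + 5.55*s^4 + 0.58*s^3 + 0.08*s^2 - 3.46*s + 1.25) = -5.1*s^6 + 3.04*s^5 + 4.31*s^4 - 0.72*s^3 - 2.03*s^2 - 1.92*s - 3.67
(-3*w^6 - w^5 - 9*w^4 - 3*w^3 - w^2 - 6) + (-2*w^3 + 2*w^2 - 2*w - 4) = -3*w^6 - w^5 - 9*w^4 - 5*w^3 + w^2 - 2*w - 10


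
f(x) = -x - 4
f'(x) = -1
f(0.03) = -4.03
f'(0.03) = -1.00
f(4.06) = -8.06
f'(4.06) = -1.00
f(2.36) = -6.36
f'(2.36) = -1.00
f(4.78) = -8.78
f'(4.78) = -1.00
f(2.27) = -6.27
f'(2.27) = -1.00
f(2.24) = -6.24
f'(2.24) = -1.00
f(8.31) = -12.31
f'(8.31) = -1.00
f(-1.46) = -2.54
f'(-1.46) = -1.00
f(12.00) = -16.00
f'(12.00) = -1.00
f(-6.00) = 2.00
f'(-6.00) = -1.00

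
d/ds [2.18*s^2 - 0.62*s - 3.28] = 4.36*s - 0.62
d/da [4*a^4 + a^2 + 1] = 16*a^3 + 2*a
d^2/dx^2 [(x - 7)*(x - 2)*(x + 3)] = 6*x - 12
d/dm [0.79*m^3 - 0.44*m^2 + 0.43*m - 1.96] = 2.37*m^2 - 0.88*m + 0.43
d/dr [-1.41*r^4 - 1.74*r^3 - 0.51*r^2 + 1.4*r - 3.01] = -5.64*r^3 - 5.22*r^2 - 1.02*r + 1.4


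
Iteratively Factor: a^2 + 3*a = (a)*(a + 3)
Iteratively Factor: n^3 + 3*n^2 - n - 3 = (n + 1)*(n^2 + 2*n - 3) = (n + 1)*(n + 3)*(n - 1)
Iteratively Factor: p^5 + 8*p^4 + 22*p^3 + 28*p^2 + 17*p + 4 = (p + 1)*(p^4 + 7*p^3 + 15*p^2 + 13*p + 4) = (p + 1)*(p + 4)*(p^3 + 3*p^2 + 3*p + 1) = (p + 1)^2*(p + 4)*(p^2 + 2*p + 1) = (p + 1)^3*(p + 4)*(p + 1)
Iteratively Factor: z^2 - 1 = (z - 1)*(z + 1)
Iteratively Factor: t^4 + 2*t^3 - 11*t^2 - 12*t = (t + 4)*(t^3 - 2*t^2 - 3*t) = t*(t + 4)*(t^2 - 2*t - 3) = t*(t - 3)*(t + 4)*(t + 1)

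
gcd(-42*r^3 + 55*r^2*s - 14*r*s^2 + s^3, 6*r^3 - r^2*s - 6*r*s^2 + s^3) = 6*r^2 - 7*r*s + s^2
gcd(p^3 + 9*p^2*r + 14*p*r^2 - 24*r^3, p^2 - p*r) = p - r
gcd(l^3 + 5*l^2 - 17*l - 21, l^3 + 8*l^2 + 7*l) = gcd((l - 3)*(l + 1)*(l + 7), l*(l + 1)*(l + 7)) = l^2 + 8*l + 7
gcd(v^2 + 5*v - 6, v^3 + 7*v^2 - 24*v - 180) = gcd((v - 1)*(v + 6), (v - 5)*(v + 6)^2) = v + 6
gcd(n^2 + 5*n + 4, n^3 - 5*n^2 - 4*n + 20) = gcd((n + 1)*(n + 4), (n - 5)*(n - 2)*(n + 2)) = 1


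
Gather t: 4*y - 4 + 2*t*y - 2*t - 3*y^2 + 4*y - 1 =t*(2*y - 2) - 3*y^2 + 8*y - 5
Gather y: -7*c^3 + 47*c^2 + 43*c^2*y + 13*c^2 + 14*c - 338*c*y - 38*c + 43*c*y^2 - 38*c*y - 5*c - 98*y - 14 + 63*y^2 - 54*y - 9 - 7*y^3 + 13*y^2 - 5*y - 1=-7*c^3 + 60*c^2 - 29*c - 7*y^3 + y^2*(43*c + 76) + y*(43*c^2 - 376*c - 157) - 24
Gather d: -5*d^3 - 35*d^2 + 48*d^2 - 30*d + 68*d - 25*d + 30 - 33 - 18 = -5*d^3 + 13*d^2 + 13*d - 21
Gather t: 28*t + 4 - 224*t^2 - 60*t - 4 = -224*t^2 - 32*t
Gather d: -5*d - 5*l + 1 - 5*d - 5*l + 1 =-10*d - 10*l + 2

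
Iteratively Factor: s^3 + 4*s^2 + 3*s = (s)*(s^2 + 4*s + 3) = s*(s + 3)*(s + 1)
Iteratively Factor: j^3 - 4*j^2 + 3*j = (j - 1)*(j^2 - 3*j) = j*(j - 1)*(j - 3)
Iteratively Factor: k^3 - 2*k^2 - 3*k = (k - 3)*(k^2 + k) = k*(k - 3)*(k + 1)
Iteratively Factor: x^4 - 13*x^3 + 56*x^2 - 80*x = (x - 4)*(x^3 - 9*x^2 + 20*x) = x*(x - 4)*(x^2 - 9*x + 20) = x*(x - 4)^2*(x - 5)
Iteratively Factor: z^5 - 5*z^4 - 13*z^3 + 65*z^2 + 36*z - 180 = (z - 2)*(z^4 - 3*z^3 - 19*z^2 + 27*z + 90) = (z - 2)*(z + 2)*(z^3 - 5*z^2 - 9*z + 45) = (z - 5)*(z - 2)*(z + 2)*(z^2 - 9) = (z - 5)*(z - 2)*(z + 2)*(z + 3)*(z - 3)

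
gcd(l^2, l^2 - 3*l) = l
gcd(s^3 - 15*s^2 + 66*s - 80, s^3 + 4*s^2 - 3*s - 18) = s - 2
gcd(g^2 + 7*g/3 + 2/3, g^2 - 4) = g + 2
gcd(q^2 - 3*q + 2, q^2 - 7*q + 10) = q - 2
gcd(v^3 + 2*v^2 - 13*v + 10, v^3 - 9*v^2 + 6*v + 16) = v - 2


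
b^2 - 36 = (b - 6)*(b + 6)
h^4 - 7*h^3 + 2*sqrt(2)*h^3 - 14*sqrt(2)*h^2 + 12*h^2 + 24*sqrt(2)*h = h*(h - 4)*(h - 3)*(h + 2*sqrt(2))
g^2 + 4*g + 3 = (g + 1)*(g + 3)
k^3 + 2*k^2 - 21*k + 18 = (k - 3)*(k - 1)*(k + 6)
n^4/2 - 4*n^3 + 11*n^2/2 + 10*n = n*(n/2 + 1/2)*(n - 5)*(n - 4)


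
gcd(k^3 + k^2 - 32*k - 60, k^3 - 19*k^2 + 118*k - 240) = k - 6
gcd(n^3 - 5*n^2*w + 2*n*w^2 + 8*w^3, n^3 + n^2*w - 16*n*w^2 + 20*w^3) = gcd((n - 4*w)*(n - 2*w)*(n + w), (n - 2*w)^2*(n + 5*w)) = -n + 2*w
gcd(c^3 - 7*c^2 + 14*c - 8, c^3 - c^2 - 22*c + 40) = c^2 - 6*c + 8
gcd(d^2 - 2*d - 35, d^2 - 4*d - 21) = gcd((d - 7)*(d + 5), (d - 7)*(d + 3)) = d - 7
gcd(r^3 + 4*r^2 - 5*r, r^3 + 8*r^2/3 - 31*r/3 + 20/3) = r^2 + 4*r - 5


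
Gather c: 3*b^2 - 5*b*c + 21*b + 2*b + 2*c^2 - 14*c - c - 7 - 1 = 3*b^2 + 23*b + 2*c^2 + c*(-5*b - 15) - 8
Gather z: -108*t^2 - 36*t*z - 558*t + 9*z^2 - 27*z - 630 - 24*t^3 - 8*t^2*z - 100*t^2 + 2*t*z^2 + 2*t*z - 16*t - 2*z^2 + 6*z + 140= -24*t^3 - 208*t^2 - 574*t + z^2*(2*t + 7) + z*(-8*t^2 - 34*t - 21) - 490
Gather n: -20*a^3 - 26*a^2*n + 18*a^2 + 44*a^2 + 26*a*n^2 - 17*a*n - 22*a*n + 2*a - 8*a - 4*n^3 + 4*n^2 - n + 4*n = -20*a^3 + 62*a^2 - 6*a - 4*n^3 + n^2*(26*a + 4) + n*(-26*a^2 - 39*a + 3)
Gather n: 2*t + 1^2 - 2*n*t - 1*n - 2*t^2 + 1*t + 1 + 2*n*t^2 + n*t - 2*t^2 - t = n*(2*t^2 - t - 1) - 4*t^2 + 2*t + 2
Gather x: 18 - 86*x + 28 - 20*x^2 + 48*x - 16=-20*x^2 - 38*x + 30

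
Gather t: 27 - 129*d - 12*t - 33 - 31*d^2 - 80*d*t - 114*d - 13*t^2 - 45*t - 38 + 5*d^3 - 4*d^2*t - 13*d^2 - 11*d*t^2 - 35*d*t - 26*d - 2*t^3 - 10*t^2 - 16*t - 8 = 5*d^3 - 44*d^2 - 269*d - 2*t^3 + t^2*(-11*d - 23) + t*(-4*d^2 - 115*d - 73) - 52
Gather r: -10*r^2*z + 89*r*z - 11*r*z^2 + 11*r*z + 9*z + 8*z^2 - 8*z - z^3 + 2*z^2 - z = -10*r^2*z + r*(-11*z^2 + 100*z) - z^3 + 10*z^2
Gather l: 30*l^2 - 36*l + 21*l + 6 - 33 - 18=30*l^2 - 15*l - 45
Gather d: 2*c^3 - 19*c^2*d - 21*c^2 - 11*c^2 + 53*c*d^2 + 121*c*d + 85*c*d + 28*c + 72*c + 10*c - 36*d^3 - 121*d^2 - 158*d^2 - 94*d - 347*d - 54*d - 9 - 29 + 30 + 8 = 2*c^3 - 32*c^2 + 110*c - 36*d^3 + d^2*(53*c - 279) + d*(-19*c^2 + 206*c - 495)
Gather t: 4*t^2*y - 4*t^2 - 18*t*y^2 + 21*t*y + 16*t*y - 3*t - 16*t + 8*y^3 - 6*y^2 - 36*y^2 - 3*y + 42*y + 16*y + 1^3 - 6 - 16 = t^2*(4*y - 4) + t*(-18*y^2 + 37*y - 19) + 8*y^3 - 42*y^2 + 55*y - 21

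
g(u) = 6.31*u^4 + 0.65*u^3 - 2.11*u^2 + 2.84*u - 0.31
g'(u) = 25.24*u^3 + 1.95*u^2 - 4.22*u + 2.84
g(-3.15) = 570.75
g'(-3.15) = -753.42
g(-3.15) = 570.75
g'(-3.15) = -753.42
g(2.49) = 246.28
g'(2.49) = 394.08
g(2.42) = 219.83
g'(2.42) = 361.76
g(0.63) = 1.80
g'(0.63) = 7.27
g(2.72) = 350.27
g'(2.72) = 513.71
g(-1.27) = 7.76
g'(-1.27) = -40.36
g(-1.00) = 0.40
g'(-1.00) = -16.23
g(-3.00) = 465.74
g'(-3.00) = -648.43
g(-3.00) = 465.74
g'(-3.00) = -648.43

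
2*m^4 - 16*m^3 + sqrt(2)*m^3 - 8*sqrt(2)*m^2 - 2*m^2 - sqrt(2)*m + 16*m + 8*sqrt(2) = (m - 8)*(m - 1)*(sqrt(2)*m + 1)*(sqrt(2)*m + sqrt(2))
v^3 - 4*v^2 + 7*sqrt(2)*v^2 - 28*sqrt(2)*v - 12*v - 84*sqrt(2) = (v - 6)*(v + 2)*(v + 7*sqrt(2))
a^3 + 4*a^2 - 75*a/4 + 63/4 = (a - 3/2)^2*(a + 7)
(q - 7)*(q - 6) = q^2 - 13*q + 42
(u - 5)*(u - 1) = u^2 - 6*u + 5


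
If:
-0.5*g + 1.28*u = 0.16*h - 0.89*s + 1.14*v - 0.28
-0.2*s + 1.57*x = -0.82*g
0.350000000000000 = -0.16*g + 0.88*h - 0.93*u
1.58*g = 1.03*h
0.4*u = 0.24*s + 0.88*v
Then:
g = 0.00130133004870739 - 1.82944250542232*x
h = 0.00199621502617249 - 2.80632928016239*x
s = 0.349285727768498*x + 0.00533545319970028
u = -2.34070856524229*x - 0.374679079123399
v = -1.15921818268336*x - 0.171763795928736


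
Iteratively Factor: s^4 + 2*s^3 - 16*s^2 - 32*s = (s + 4)*(s^3 - 2*s^2 - 8*s) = (s + 2)*(s + 4)*(s^2 - 4*s) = (s - 4)*(s + 2)*(s + 4)*(s)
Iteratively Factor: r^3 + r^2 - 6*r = (r + 3)*(r^2 - 2*r) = (r - 2)*(r + 3)*(r)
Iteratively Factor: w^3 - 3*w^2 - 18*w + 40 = (w + 4)*(w^2 - 7*w + 10) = (w - 5)*(w + 4)*(w - 2)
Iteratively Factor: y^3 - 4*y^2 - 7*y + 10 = (y + 2)*(y^2 - 6*y + 5) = (y - 1)*(y + 2)*(y - 5)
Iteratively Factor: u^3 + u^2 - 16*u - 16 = (u + 1)*(u^2 - 16) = (u + 1)*(u + 4)*(u - 4)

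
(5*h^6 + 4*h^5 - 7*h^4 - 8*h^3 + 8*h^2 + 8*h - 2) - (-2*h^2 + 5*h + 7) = 5*h^6 + 4*h^5 - 7*h^4 - 8*h^3 + 10*h^2 + 3*h - 9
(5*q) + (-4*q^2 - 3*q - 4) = -4*q^2 + 2*q - 4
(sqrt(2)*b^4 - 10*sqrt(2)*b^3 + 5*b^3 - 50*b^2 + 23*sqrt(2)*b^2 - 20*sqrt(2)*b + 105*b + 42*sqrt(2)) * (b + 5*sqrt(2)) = sqrt(2)*b^5 - 10*sqrt(2)*b^4 + 15*b^4 - 150*b^3 + 48*sqrt(2)*b^3 - 270*sqrt(2)*b^2 + 335*b^2 - 200*b + 567*sqrt(2)*b + 420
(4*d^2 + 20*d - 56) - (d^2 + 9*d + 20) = 3*d^2 + 11*d - 76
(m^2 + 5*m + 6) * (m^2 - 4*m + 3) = m^4 + m^3 - 11*m^2 - 9*m + 18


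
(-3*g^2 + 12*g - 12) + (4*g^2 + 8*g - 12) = g^2 + 20*g - 24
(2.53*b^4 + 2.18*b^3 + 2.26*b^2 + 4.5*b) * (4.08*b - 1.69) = 10.3224*b^5 + 4.6187*b^4 + 5.5366*b^3 + 14.5406*b^2 - 7.605*b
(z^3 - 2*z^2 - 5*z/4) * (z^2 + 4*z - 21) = z^5 + 2*z^4 - 121*z^3/4 + 37*z^2 + 105*z/4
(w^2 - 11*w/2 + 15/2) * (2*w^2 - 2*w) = 2*w^4 - 13*w^3 + 26*w^2 - 15*w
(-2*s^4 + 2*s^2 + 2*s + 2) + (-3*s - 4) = -2*s^4 + 2*s^2 - s - 2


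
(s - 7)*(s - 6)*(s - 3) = s^3 - 16*s^2 + 81*s - 126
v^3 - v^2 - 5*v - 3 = (v - 3)*(v + 1)^2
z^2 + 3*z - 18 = (z - 3)*(z + 6)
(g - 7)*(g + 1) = g^2 - 6*g - 7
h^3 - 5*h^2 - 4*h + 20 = (h - 5)*(h - 2)*(h + 2)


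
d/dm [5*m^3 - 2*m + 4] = 15*m^2 - 2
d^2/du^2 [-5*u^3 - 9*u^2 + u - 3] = -30*u - 18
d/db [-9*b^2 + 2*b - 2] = 2 - 18*b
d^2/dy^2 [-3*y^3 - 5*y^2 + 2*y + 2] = -18*y - 10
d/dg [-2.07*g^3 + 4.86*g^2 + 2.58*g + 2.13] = -6.21*g^2 + 9.72*g + 2.58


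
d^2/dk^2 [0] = 0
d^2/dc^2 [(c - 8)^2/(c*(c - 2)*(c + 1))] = 2*(c^6 - 48*c^5 + 438*c^4 - 562*c^3 - 192*c^2 + 384*c + 256)/(c^3*(c^6 - 3*c^5 - 3*c^4 + 11*c^3 + 6*c^2 - 12*c - 8))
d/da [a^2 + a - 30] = 2*a + 1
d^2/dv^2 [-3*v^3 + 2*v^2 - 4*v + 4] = 4 - 18*v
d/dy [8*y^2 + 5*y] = 16*y + 5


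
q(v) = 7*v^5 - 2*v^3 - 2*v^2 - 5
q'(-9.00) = 229185.00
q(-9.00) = -412052.00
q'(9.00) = 229113.00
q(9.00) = 411718.00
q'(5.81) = 39655.82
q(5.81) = 45877.66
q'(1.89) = 417.60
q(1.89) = 143.17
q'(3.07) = 3040.18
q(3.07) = 1827.21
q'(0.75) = 4.70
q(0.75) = -5.31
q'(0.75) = 4.70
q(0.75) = -5.31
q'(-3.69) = 6422.00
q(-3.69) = -4720.58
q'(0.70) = 2.66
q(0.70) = -5.49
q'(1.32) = 90.52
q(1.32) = 14.97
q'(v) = 35*v^4 - 6*v^2 - 4*v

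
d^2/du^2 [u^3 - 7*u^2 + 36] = 6*u - 14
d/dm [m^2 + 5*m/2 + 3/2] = 2*m + 5/2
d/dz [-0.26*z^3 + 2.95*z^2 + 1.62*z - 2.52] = -0.78*z^2 + 5.9*z + 1.62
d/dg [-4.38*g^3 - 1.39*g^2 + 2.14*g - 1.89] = -13.14*g^2 - 2.78*g + 2.14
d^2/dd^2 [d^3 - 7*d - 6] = 6*d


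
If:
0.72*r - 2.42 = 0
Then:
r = 3.36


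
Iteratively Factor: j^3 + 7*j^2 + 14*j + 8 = (j + 1)*(j^2 + 6*j + 8) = (j + 1)*(j + 2)*(j + 4)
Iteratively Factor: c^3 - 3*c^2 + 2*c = (c - 1)*(c^2 - 2*c) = c*(c - 1)*(c - 2)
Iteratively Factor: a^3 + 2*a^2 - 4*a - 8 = (a - 2)*(a^2 + 4*a + 4) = (a - 2)*(a + 2)*(a + 2)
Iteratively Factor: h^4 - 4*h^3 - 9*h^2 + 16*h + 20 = (h - 5)*(h^3 + h^2 - 4*h - 4) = (h - 5)*(h + 1)*(h^2 - 4) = (h - 5)*(h + 1)*(h + 2)*(h - 2)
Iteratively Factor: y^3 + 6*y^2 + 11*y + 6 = (y + 3)*(y^2 + 3*y + 2) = (y + 1)*(y + 3)*(y + 2)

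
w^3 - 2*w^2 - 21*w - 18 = (w - 6)*(w + 1)*(w + 3)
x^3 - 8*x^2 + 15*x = x*(x - 5)*(x - 3)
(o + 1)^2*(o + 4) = o^3 + 6*o^2 + 9*o + 4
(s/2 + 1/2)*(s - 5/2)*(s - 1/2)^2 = s^4/2 - 5*s^3/4 - 3*s^2/8 + 17*s/16 - 5/16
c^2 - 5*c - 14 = (c - 7)*(c + 2)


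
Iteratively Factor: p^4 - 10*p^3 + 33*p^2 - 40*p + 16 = (p - 1)*(p^3 - 9*p^2 + 24*p - 16) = (p - 4)*(p - 1)*(p^2 - 5*p + 4) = (p - 4)*(p - 1)^2*(p - 4)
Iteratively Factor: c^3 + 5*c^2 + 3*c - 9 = (c + 3)*(c^2 + 2*c - 3) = (c + 3)^2*(c - 1)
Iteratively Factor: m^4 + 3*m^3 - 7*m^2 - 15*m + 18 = (m - 1)*(m^3 + 4*m^2 - 3*m - 18) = (m - 1)*(m + 3)*(m^2 + m - 6) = (m - 2)*(m - 1)*(m + 3)*(m + 3)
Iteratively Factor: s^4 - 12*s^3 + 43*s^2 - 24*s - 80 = (s - 5)*(s^3 - 7*s^2 + 8*s + 16) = (s - 5)*(s - 4)*(s^2 - 3*s - 4) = (s - 5)*(s - 4)^2*(s + 1)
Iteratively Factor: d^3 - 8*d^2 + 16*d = (d)*(d^2 - 8*d + 16) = d*(d - 4)*(d - 4)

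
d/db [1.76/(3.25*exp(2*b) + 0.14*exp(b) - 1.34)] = (-11.44*exp(b) - 0.2464)*exp(b)/(3.25*exp(2*b) + 0.14*exp(b) - 1.34)^2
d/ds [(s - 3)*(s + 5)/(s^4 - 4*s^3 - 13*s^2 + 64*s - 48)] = 2*(-s^3 - 7*s^2 + 5*s + 48)/(s^6 - 2*s^5 - 31*s^4 + 64*s^3 + 224*s^2 - 512*s + 256)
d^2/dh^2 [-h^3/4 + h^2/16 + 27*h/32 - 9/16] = 1/8 - 3*h/2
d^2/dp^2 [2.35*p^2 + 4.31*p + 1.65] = 4.70000000000000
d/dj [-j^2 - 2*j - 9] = -2*j - 2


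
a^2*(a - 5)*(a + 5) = a^4 - 25*a^2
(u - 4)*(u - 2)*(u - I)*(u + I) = u^4 - 6*u^3 + 9*u^2 - 6*u + 8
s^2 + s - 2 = (s - 1)*(s + 2)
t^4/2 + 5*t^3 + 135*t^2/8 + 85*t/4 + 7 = (t/2 + 1)*(t + 1/2)*(t + 7/2)*(t + 4)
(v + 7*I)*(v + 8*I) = v^2 + 15*I*v - 56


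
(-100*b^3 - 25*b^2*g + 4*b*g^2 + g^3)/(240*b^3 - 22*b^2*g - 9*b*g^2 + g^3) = (-20*b^2 - b*g + g^2)/(48*b^2 - 14*b*g + g^2)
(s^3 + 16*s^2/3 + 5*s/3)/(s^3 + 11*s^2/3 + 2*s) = (3*s^2 + 16*s + 5)/(3*s^2 + 11*s + 6)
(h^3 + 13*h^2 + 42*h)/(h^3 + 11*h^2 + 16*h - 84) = h/(h - 2)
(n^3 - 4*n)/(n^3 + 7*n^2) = (n^2 - 4)/(n*(n + 7))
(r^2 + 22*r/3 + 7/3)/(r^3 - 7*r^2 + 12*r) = (3*r^2 + 22*r + 7)/(3*r*(r^2 - 7*r + 12))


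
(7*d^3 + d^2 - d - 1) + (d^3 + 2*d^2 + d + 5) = 8*d^3 + 3*d^2 + 4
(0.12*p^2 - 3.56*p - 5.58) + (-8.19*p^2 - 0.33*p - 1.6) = -8.07*p^2 - 3.89*p - 7.18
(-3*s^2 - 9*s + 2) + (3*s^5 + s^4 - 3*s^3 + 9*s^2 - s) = 3*s^5 + s^4 - 3*s^3 + 6*s^2 - 10*s + 2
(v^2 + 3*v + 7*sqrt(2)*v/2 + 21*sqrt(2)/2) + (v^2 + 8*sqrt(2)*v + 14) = 2*v^2 + 3*v + 23*sqrt(2)*v/2 + 14 + 21*sqrt(2)/2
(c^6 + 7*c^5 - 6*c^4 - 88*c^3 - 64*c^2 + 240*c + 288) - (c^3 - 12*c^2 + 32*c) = c^6 + 7*c^5 - 6*c^4 - 89*c^3 - 52*c^2 + 208*c + 288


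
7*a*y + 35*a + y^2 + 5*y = (7*a + y)*(y + 5)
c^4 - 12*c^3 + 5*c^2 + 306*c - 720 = (c - 8)*(c - 6)*(c - 3)*(c + 5)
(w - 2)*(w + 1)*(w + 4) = w^3 + 3*w^2 - 6*w - 8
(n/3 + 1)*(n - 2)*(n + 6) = n^3/3 + 7*n^2/3 - 12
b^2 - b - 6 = (b - 3)*(b + 2)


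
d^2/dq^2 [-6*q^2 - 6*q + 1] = -12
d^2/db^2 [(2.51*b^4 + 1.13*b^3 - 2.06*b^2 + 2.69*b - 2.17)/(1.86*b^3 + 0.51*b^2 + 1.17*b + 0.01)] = (-2.8421709430404e-14*b^8 - 2.8421709430404e-14*b^7 - 26.01621*b^6 + 49.789494*b^5 - 27.439524*b^4 - 36.697122*b^3 - 32.17566*b^2 - 7.608498*b - 5.98225)/(6.434856*b^9 + 5.293188*b^8 + 13.594554*b^7 + 6.895611*b^6 + 8.608329*b^5 + 2.232792*b^4 + 1.637973*b^3 + 0.04122*b^2 + 0.000351*b + 1.0e-6)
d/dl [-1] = 0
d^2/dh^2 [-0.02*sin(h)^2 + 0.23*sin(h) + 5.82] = -0.23*sin(h) - 0.04*cos(2*h)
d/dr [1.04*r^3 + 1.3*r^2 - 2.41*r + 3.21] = 3.12*r^2 + 2.6*r - 2.41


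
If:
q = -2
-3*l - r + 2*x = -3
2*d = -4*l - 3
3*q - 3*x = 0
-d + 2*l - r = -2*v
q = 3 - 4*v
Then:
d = -1/14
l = -5/7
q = -2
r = 8/7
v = 5/4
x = -2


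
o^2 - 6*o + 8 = (o - 4)*(o - 2)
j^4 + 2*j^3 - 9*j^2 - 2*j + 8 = (j - 2)*(j - 1)*(j + 1)*(j + 4)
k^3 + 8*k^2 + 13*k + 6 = (k + 1)^2*(k + 6)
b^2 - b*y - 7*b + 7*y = (b - 7)*(b - y)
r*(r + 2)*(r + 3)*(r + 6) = r^4 + 11*r^3 + 36*r^2 + 36*r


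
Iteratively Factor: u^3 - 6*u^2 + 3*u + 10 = (u - 5)*(u^2 - u - 2) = (u - 5)*(u - 2)*(u + 1)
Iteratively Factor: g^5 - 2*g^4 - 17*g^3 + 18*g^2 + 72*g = (g + 3)*(g^4 - 5*g^3 - 2*g^2 + 24*g) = (g - 4)*(g + 3)*(g^3 - g^2 - 6*g) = (g - 4)*(g + 2)*(g + 3)*(g^2 - 3*g) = (g - 4)*(g - 3)*(g + 2)*(g + 3)*(g)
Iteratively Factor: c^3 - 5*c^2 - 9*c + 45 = (c - 5)*(c^2 - 9) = (c - 5)*(c + 3)*(c - 3)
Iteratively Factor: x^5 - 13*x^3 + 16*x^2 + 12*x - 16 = (x + 4)*(x^4 - 4*x^3 + 3*x^2 + 4*x - 4) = (x - 1)*(x + 4)*(x^3 - 3*x^2 + 4) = (x - 2)*(x - 1)*(x + 4)*(x^2 - x - 2) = (x - 2)^2*(x - 1)*(x + 4)*(x + 1)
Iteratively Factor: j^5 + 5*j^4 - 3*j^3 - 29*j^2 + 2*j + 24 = (j + 3)*(j^4 + 2*j^3 - 9*j^2 - 2*j + 8) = (j - 1)*(j + 3)*(j^3 + 3*j^2 - 6*j - 8) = (j - 2)*(j - 1)*(j + 3)*(j^2 + 5*j + 4) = (j - 2)*(j - 1)*(j + 1)*(j + 3)*(j + 4)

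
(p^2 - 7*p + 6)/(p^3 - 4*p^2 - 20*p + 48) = (p - 1)/(p^2 + 2*p - 8)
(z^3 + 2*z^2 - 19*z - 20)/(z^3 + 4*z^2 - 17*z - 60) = (z + 1)/(z + 3)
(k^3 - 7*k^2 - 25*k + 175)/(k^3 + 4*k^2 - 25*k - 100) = (k - 7)/(k + 4)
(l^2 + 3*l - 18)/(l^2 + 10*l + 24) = (l - 3)/(l + 4)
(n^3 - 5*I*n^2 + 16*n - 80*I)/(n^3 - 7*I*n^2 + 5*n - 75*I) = (n^2 + 16)/(n^2 - 2*I*n + 15)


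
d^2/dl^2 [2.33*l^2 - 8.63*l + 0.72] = 4.66000000000000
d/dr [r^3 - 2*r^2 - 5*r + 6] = 3*r^2 - 4*r - 5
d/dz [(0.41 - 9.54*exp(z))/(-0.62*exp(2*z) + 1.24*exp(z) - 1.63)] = (-5.9148*exp(2*z) + 0.5084*exp(z) + 15.0418)*exp(z)/(0.3844*exp(4*z) - 1.5376*exp(3*z) + 3.5588*exp(2*z) - 4.0424*exp(z) + 2.6569)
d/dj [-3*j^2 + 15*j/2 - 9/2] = 15/2 - 6*j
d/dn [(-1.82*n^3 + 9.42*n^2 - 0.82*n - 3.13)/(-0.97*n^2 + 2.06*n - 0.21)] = (1.7654*n^4 - 7.4984*n^3 + 19.7564*n^2 - 10.0286*n + 6.62)/(0.9409*n^4 - 3.9964*n^3 + 4.651*n^2 - 0.8652*n + 0.0441)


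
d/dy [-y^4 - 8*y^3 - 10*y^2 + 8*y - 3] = -4*y^3 - 24*y^2 - 20*y + 8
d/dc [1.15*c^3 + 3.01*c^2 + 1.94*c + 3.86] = 3.45*c^2 + 6.02*c + 1.94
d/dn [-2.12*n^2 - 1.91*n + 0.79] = -4.24*n - 1.91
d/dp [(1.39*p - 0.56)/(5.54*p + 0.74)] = (22.88574*p + 3.05694)/(5.54*p + 0.74)^3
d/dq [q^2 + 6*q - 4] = 2*q + 6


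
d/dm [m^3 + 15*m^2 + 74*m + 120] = 3*m^2 + 30*m + 74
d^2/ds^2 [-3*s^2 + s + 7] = -6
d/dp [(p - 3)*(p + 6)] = 2*p + 3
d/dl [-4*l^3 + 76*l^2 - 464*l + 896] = -12*l^2 + 152*l - 464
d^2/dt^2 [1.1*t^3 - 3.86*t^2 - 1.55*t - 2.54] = 6.6*t - 7.72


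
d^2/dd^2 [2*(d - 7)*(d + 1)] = 4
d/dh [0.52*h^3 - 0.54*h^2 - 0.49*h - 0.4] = 1.56*h^2 - 1.08*h - 0.49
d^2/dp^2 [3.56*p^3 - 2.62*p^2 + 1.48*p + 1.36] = 21.36*p - 5.24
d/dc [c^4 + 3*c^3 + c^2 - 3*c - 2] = 4*c^3 + 9*c^2 + 2*c - 3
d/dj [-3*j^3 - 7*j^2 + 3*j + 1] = -9*j^2 - 14*j + 3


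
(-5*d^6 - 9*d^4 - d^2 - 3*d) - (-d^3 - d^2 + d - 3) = -5*d^6 - 9*d^4 + d^3 - 4*d + 3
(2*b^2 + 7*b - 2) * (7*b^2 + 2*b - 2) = 14*b^4 + 53*b^3 - 4*b^2 - 18*b + 4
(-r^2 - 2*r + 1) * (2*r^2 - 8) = -2*r^4 - 4*r^3 + 10*r^2 + 16*r - 8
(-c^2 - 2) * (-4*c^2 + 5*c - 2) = 4*c^4 - 5*c^3 + 10*c^2 - 10*c + 4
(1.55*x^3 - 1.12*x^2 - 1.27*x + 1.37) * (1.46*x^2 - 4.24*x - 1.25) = 2.263*x^5 - 8.2072*x^4 + 0.957100000000001*x^3 + 8.785*x^2 - 4.2213*x - 1.7125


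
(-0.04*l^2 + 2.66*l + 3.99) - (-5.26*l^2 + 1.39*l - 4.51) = 5.22*l^2 + 1.27*l + 8.5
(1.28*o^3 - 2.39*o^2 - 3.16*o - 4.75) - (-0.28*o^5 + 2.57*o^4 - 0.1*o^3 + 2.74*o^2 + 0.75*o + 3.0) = 0.28*o^5 - 2.57*o^4 + 1.38*o^3 - 5.13*o^2 - 3.91*o - 7.75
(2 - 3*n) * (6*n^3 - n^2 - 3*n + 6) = -18*n^4 + 15*n^3 + 7*n^2 - 24*n + 12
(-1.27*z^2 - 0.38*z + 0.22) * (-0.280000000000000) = 0.3556*z^2 + 0.1064*z - 0.0616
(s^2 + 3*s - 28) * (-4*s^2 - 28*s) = -4*s^4 - 40*s^3 + 28*s^2 + 784*s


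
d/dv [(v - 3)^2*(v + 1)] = (v - 3)*(3*v - 1)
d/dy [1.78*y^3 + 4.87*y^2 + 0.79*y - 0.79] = 5.34*y^2 + 9.74*y + 0.79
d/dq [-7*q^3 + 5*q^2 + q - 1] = -21*q^2 + 10*q + 1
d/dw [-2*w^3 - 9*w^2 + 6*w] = -6*w^2 - 18*w + 6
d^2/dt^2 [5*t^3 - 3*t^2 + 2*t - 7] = 30*t - 6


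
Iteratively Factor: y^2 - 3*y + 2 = (y - 2)*(y - 1)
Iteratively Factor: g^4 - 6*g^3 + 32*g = (g - 4)*(g^3 - 2*g^2 - 8*g) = (g - 4)^2*(g^2 + 2*g) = (g - 4)^2*(g + 2)*(g)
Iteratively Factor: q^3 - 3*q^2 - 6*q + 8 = (q - 1)*(q^2 - 2*q - 8) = (q - 1)*(q + 2)*(q - 4)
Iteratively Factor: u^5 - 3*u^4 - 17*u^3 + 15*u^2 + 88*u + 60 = (u + 2)*(u^4 - 5*u^3 - 7*u^2 + 29*u + 30) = (u - 5)*(u + 2)*(u^3 - 7*u - 6) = (u - 5)*(u + 2)^2*(u^2 - 2*u - 3) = (u - 5)*(u - 3)*(u + 2)^2*(u + 1)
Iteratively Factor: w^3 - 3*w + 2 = (w + 2)*(w^2 - 2*w + 1) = (w - 1)*(w + 2)*(w - 1)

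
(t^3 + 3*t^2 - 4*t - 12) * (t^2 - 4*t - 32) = t^5 - t^4 - 48*t^3 - 92*t^2 + 176*t + 384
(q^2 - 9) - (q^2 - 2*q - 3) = 2*q - 6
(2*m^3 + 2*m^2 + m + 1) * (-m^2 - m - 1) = -2*m^5 - 4*m^4 - 5*m^3 - 4*m^2 - 2*m - 1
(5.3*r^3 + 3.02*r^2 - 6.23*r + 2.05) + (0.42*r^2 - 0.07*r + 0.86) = 5.3*r^3 + 3.44*r^2 - 6.3*r + 2.91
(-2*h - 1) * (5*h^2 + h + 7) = -10*h^3 - 7*h^2 - 15*h - 7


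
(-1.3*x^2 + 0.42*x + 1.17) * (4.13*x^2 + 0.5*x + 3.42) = -5.369*x^4 + 1.0846*x^3 + 0.5961*x^2 + 2.0214*x + 4.0014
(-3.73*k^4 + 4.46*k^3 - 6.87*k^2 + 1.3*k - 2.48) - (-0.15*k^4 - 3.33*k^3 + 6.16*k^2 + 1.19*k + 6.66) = -3.58*k^4 + 7.79*k^3 - 13.03*k^2 + 0.11*k - 9.14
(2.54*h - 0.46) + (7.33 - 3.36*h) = 6.87 - 0.82*h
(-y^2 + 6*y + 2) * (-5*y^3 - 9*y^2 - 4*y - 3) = 5*y^5 - 21*y^4 - 60*y^3 - 39*y^2 - 26*y - 6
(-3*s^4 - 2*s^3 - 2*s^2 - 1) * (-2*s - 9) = 6*s^5 + 31*s^4 + 22*s^3 + 18*s^2 + 2*s + 9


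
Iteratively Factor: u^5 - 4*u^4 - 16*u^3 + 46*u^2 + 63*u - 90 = (u - 3)*(u^4 - u^3 - 19*u^2 - 11*u + 30) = (u - 3)*(u + 2)*(u^3 - 3*u^2 - 13*u + 15) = (u - 3)*(u + 2)*(u + 3)*(u^2 - 6*u + 5) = (u - 3)*(u - 1)*(u + 2)*(u + 3)*(u - 5)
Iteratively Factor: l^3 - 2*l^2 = (l)*(l^2 - 2*l) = l*(l - 2)*(l)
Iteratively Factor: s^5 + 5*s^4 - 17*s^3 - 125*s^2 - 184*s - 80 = (s + 4)*(s^4 + s^3 - 21*s^2 - 41*s - 20) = (s + 1)*(s + 4)*(s^3 - 21*s - 20) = (s - 5)*(s + 1)*(s + 4)*(s^2 + 5*s + 4) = (s - 5)*(s + 1)*(s + 4)^2*(s + 1)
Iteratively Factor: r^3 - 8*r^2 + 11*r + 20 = (r + 1)*(r^2 - 9*r + 20) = (r - 5)*(r + 1)*(r - 4)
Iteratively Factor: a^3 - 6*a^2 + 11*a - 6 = (a - 2)*(a^2 - 4*a + 3) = (a - 3)*(a - 2)*(a - 1)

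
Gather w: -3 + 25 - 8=14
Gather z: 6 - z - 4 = 2 - z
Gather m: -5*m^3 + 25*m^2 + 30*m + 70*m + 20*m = -5*m^3 + 25*m^2 + 120*m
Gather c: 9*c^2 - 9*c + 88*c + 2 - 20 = 9*c^2 + 79*c - 18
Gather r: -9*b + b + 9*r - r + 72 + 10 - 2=-8*b + 8*r + 80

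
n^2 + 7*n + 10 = (n + 2)*(n + 5)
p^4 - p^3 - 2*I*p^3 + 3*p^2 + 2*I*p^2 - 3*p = p*(p - 1)*(p - 3*I)*(p + I)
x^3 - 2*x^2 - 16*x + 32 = (x - 4)*(x - 2)*(x + 4)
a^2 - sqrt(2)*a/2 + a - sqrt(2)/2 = (a + 1)*(a - sqrt(2)/2)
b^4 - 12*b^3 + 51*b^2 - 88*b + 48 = (b - 4)^2*(b - 3)*(b - 1)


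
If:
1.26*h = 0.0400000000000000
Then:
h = 0.03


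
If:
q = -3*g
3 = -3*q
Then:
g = 1/3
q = -1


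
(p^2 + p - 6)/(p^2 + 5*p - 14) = (p + 3)/(p + 7)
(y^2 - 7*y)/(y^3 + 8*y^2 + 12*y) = (y - 7)/(y^2 + 8*y + 12)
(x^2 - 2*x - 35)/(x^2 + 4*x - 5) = (x - 7)/(x - 1)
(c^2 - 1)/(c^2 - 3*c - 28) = (1 - c^2)/(-c^2 + 3*c + 28)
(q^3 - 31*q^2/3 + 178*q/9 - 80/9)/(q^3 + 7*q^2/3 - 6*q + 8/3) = (3*q^2 - 29*q + 40)/(3*(q^2 + 3*q - 4))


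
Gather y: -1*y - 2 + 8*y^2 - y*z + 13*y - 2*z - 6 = 8*y^2 + y*(12 - z) - 2*z - 8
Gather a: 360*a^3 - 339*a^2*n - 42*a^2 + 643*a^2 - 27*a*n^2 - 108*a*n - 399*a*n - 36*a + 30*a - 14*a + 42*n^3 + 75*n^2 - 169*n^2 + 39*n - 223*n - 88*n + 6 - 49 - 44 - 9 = 360*a^3 + a^2*(601 - 339*n) + a*(-27*n^2 - 507*n - 20) + 42*n^3 - 94*n^2 - 272*n - 96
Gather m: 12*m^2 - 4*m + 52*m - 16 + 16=12*m^2 + 48*m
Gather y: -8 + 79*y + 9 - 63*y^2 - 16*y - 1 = -63*y^2 + 63*y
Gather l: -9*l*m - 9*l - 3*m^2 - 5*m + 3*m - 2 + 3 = l*(-9*m - 9) - 3*m^2 - 2*m + 1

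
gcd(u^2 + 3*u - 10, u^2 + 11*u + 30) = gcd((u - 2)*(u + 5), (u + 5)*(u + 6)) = u + 5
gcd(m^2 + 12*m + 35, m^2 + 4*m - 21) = m + 7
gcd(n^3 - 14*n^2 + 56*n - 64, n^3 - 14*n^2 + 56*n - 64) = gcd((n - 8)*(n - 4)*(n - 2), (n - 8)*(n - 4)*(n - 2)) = n^3 - 14*n^2 + 56*n - 64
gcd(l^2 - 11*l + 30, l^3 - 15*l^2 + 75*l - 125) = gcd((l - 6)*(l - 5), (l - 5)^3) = l - 5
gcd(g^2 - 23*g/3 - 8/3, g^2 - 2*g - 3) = 1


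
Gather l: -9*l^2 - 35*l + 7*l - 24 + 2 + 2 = -9*l^2 - 28*l - 20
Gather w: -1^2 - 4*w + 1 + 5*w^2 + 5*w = 5*w^2 + w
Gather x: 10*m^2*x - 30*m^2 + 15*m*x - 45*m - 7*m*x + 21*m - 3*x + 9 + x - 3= -30*m^2 - 24*m + x*(10*m^2 + 8*m - 2) + 6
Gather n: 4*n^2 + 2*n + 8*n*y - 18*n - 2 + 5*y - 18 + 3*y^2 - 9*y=4*n^2 + n*(8*y - 16) + 3*y^2 - 4*y - 20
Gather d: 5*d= 5*d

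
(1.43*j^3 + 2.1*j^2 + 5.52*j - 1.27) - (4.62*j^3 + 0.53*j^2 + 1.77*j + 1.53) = -3.19*j^3 + 1.57*j^2 + 3.75*j - 2.8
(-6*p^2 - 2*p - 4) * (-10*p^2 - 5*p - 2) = 60*p^4 + 50*p^3 + 62*p^2 + 24*p + 8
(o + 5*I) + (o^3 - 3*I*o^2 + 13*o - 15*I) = o^3 - 3*I*o^2 + 14*o - 10*I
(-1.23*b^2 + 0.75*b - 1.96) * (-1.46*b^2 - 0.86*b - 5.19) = 1.7958*b^4 - 0.0371999999999999*b^3 + 8.6003*b^2 - 2.2069*b + 10.1724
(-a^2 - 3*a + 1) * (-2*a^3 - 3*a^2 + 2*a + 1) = 2*a^5 + 9*a^4 + 5*a^3 - 10*a^2 - a + 1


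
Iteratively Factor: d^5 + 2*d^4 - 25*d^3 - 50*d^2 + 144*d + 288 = (d + 3)*(d^4 - d^3 - 22*d^2 + 16*d + 96) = (d - 3)*(d + 3)*(d^3 + 2*d^2 - 16*d - 32) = (d - 3)*(d + 3)*(d + 4)*(d^2 - 2*d - 8) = (d - 3)*(d + 2)*(d + 3)*(d + 4)*(d - 4)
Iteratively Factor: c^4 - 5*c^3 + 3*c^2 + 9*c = (c - 3)*(c^3 - 2*c^2 - 3*c) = (c - 3)*(c + 1)*(c^2 - 3*c) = c*(c - 3)*(c + 1)*(c - 3)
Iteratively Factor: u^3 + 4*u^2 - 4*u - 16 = (u + 4)*(u^2 - 4) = (u + 2)*(u + 4)*(u - 2)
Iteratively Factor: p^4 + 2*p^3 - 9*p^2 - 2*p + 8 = (p - 2)*(p^3 + 4*p^2 - p - 4) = (p - 2)*(p - 1)*(p^2 + 5*p + 4) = (p - 2)*(p - 1)*(p + 1)*(p + 4)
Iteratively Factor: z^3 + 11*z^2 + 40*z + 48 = (z + 4)*(z^2 + 7*z + 12) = (z + 4)^2*(z + 3)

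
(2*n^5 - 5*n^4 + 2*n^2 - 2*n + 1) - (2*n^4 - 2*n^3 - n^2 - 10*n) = 2*n^5 - 7*n^4 + 2*n^3 + 3*n^2 + 8*n + 1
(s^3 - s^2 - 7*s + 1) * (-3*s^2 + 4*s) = -3*s^5 + 7*s^4 + 17*s^3 - 31*s^2 + 4*s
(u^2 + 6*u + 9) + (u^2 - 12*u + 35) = 2*u^2 - 6*u + 44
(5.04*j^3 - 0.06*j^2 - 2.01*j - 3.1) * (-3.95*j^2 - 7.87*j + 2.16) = -19.908*j^5 - 39.4278*j^4 + 19.2981*j^3 + 27.9341*j^2 + 20.0554*j - 6.696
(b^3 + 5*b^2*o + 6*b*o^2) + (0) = b^3 + 5*b^2*o + 6*b*o^2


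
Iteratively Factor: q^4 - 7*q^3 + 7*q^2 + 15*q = (q)*(q^3 - 7*q^2 + 7*q + 15) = q*(q - 5)*(q^2 - 2*q - 3) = q*(q - 5)*(q - 3)*(q + 1)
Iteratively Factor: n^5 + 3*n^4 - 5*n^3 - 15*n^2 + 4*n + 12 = (n - 2)*(n^4 + 5*n^3 + 5*n^2 - 5*n - 6) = (n - 2)*(n + 2)*(n^3 + 3*n^2 - n - 3) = (n - 2)*(n + 1)*(n + 2)*(n^2 + 2*n - 3) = (n - 2)*(n - 1)*(n + 1)*(n + 2)*(n + 3)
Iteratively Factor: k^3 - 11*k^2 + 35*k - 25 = (k - 1)*(k^2 - 10*k + 25) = (k - 5)*(k - 1)*(k - 5)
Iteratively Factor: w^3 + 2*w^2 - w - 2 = (w + 2)*(w^2 - 1) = (w + 1)*(w + 2)*(w - 1)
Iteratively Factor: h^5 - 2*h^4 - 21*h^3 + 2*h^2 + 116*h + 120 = (h - 5)*(h^4 + 3*h^3 - 6*h^2 - 28*h - 24) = (h - 5)*(h - 3)*(h^3 + 6*h^2 + 12*h + 8) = (h - 5)*(h - 3)*(h + 2)*(h^2 + 4*h + 4) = (h - 5)*(h - 3)*(h + 2)^2*(h + 2)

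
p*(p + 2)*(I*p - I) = I*p^3 + I*p^2 - 2*I*p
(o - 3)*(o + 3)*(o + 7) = o^3 + 7*o^2 - 9*o - 63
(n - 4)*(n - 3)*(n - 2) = n^3 - 9*n^2 + 26*n - 24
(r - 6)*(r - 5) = r^2 - 11*r + 30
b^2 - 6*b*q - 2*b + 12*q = (b - 2)*(b - 6*q)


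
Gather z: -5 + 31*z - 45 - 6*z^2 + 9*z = -6*z^2 + 40*z - 50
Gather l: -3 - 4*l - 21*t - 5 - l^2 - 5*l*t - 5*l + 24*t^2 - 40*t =-l^2 + l*(-5*t - 9) + 24*t^2 - 61*t - 8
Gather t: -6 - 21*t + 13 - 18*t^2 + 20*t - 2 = -18*t^2 - t + 5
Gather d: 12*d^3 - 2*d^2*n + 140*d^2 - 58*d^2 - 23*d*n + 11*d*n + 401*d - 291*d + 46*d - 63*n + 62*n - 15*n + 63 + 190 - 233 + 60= 12*d^3 + d^2*(82 - 2*n) + d*(156 - 12*n) - 16*n + 80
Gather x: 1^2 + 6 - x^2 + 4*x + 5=-x^2 + 4*x + 12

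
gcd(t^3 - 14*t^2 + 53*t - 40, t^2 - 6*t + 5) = t^2 - 6*t + 5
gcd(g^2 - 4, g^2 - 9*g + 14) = g - 2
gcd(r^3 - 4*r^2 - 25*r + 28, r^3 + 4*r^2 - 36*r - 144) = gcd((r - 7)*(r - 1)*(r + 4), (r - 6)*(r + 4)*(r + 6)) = r + 4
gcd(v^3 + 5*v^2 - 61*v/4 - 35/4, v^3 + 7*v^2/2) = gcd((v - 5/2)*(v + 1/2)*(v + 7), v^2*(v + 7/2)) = 1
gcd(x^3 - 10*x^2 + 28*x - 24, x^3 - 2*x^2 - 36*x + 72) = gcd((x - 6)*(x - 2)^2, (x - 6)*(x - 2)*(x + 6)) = x^2 - 8*x + 12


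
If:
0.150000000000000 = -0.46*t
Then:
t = -0.33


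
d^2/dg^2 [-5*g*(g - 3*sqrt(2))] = -10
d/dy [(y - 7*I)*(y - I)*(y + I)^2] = 4*y^3 - 18*I*y^2 + 16*y - 6*I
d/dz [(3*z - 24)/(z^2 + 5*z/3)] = 9*(-3*z^2 + 48*z + 40)/(z^2*(9*z^2 + 30*z + 25))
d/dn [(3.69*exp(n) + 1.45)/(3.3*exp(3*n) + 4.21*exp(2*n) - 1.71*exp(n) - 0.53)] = (-24.354*exp(3*n) - 29.8899*exp(2*n) - 12.209*exp(n) + 0.5238)*exp(n)/(10.89*exp(6*n) + 27.786*exp(5*n) + 6.4381*exp(4*n) - 17.8962*exp(3*n) - 1.5385*exp(2*n) + 1.8126*exp(n) + 0.2809)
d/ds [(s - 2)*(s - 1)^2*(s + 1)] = 4*s^3 - 9*s^2 + 2*s + 3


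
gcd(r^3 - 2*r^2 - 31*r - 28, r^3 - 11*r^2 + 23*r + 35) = r^2 - 6*r - 7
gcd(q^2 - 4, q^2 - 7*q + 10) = q - 2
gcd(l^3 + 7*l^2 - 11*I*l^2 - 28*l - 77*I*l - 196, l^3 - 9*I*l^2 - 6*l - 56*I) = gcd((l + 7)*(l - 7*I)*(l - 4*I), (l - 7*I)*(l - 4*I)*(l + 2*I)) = l^2 - 11*I*l - 28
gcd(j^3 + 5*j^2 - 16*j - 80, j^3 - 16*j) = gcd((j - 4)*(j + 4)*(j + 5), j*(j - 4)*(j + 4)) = j^2 - 16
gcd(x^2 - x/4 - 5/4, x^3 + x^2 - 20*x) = 1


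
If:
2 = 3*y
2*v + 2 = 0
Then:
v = -1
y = 2/3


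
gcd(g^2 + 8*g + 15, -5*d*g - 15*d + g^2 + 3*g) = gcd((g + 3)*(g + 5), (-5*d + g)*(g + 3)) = g + 3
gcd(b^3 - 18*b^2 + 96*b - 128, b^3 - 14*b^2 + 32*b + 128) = b^2 - 16*b + 64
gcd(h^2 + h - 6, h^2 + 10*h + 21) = h + 3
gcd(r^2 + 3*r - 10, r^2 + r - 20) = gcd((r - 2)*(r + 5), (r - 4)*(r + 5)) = r + 5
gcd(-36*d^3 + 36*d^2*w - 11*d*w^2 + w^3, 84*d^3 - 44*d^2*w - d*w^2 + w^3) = 12*d^2 - 8*d*w + w^2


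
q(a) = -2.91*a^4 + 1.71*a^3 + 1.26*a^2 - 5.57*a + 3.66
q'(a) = -11.64*a^3 + 5.13*a^2 + 2.52*a - 5.57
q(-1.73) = -17.85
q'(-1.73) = 65.69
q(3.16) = -237.56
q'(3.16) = -313.68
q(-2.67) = -152.92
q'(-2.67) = 245.83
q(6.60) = -5008.25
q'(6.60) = -3111.93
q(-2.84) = -198.84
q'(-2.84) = 295.28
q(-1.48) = -4.84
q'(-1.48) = 39.67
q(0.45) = 1.45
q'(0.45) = -4.46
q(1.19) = -4.14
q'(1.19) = -14.92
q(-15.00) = -152719.29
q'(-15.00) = 40395.88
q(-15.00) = -152719.29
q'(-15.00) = 40395.88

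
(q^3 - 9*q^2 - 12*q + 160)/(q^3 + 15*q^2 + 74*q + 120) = (q^2 - 13*q + 40)/(q^2 + 11*q + 30)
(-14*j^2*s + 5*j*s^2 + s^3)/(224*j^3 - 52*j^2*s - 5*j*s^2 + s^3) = s*(-2*j + s)/(32*j^2 - 12*j*s + s^2)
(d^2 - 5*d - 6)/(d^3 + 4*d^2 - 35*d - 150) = (d + 1)/(d^2 + 10*d + 25)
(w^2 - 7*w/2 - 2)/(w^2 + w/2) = (w - 4)/w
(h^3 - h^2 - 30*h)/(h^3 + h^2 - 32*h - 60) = h/(h + 2)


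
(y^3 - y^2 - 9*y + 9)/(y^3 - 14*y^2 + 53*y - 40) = (y^2 - 9)/(y^2 - 13*y + 40)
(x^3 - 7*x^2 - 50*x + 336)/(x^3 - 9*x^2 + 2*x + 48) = (x^2 + x - 42)/(x^2 - x - 6)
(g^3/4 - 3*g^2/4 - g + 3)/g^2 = g/4 - 3/4 - 1/g + 3/g^2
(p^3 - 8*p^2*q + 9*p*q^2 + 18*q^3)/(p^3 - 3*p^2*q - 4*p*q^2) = (p^2 - 9*p*q + 18*q^2)/(p*(p - 4*q))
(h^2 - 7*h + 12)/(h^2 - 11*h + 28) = (h - 3)/(h - 7)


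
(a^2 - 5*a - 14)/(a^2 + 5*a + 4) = (a^2 - 5*a - 14)/(a^2 + 5*a + 4)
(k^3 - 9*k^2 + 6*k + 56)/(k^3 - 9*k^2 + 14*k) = (k^2 - 2*k - 8)/(k*(k - 2))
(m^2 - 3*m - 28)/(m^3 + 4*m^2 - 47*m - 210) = (m + 4)/(m^2 + 11*m + 30)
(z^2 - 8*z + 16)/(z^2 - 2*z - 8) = (z - 4)/(z + 2)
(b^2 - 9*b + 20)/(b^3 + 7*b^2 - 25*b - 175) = (b - 4)/(b^2 + 12*b + 35)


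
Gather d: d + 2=d + 2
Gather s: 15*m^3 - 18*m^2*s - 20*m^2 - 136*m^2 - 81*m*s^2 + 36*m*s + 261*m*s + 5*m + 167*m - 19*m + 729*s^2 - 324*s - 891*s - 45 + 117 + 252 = 15*m^3 - 156*m^2 + 153*m + s^2*(729 - 81*m) + s*(-18*m^2 + 297*m - 1215) + 324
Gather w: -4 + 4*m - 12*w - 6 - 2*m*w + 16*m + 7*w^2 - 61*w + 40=20*m + 7*w^2 + w*(-2*m - 73) + 30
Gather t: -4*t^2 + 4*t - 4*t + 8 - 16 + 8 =-4*t^2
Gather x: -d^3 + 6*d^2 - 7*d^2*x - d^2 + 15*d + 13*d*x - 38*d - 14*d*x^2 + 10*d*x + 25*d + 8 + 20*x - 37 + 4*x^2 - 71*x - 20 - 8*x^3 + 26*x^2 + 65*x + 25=-d^3 + 5*d^2 + 2*d - 8*x^3 + x^2*(30 - 14*d) + x*(-7*d^2 + 23*d + 14) - 24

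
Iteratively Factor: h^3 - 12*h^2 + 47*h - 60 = (h - 4)*(h^2 - 8*h + 15) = (h - 4)*(h - 3)*(h - 5)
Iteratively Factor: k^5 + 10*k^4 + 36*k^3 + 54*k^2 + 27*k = (k + 3)*(k^4 + 7*k^3 + 15*k^2 + 9*k) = (k + 3)^2*(k^3 + 4*k^2 + 3*k) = (k + 1)*(k + 3)^2*(k^2 + 3*k) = k*(k + 1)*(k + 3)^2*(k + 3)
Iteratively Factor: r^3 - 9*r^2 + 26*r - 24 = (r - 2)*(r^2 - 7*r + 12) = (r - 4)*(r - 2)*(r - 3)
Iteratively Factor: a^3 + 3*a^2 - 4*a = (a)*(a^2 + 3*a - 4) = a*(a - 1)*(a + 4)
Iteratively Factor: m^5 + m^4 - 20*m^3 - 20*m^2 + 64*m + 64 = (m - 2)*(m^4 + 3*m^3 - 14*m^2 - 48*m - 32) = (m - 2)*(m + 4)*(m^3 - m^2 - 10*m - 8) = (m - 4)*(m - 2)*(m + 4)*(m^2 + 3*m + 2) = (m - 4)*(m - 2)*(m + 2)*(m + 4)*(m + 1)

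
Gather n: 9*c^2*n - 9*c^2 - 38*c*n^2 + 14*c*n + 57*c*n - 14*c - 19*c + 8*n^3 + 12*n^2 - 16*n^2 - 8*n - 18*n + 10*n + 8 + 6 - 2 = -9*c^2 - 33*c + 8*n^3 + n^2*(-38*c - 4) + n*(9*c^2 + 71*c - 16) + 12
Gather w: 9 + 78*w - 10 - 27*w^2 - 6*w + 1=-27*w^2 + 72*w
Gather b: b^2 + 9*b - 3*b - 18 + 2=b^2 + 6*b - 16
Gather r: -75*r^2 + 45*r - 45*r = -75*r^2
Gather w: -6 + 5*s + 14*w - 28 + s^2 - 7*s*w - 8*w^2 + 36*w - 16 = s^2 + 5*s - 8*w^2 + w*(50 - 7*s) - 50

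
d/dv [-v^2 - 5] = -2*v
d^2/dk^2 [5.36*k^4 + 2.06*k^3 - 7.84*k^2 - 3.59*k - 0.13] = 64.32*k^2 + 12.36*k - 15.68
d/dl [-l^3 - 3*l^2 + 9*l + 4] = -3*l^2 - 6*l + 9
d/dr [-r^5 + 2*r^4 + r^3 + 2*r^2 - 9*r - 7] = -5*r^4 + 8*r^3 + 3*r^2 + 4*r - 9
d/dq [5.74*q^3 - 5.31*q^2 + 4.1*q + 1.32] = 17.22*q^2 - 10.62*q + 4.1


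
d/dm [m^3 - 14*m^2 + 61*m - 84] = 3*m^2 - 28*m + 61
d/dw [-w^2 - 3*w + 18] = -2*w - 3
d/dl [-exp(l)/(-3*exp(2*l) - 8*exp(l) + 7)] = (-3*exp(2*l) - 7)*exp(l)/(9*exp(4*l) + 48*exp(3*l) + 22*exp(2*l) - 112*exp(l) + 49)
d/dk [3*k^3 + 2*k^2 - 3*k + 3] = 9*k^2 + 4*k - 3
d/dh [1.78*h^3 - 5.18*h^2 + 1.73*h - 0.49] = 5.34*h^2 - 10.36*h + 1.73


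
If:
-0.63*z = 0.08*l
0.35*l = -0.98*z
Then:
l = 0.00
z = 0.00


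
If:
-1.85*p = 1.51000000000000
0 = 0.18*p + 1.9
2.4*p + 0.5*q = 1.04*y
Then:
No Solution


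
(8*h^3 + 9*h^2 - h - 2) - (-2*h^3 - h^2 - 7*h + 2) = 10*h^3 + 10*h^2 + 6*h - 4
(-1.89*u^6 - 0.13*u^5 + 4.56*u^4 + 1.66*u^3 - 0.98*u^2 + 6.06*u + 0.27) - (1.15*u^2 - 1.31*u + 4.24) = -1.89*u^6 - 0.13*u^5 + 4.56*u^4 + 1.66*u^3 - 2.13*u^2 + 7.37*u - 3.97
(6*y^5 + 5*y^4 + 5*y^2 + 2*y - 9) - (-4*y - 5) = 6*y^5 + 5*y^4 + 5*y^2 + 6*y - 4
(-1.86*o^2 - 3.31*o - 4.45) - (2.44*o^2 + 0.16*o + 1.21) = -4.3*o^2 - 3.47*o - 5.66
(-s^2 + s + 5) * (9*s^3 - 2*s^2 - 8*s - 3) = -9*s^5 + 11*s^4 + 51*s^3 - 15*s^2 - 43*s - 15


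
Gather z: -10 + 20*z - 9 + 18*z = 38*z - 19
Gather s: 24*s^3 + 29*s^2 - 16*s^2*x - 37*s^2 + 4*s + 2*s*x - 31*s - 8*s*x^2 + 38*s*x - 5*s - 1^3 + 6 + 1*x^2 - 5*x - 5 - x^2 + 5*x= 24*s^3 + s^2*(-16*x - 8) + s*(-8*x^2 + 40*x - 32)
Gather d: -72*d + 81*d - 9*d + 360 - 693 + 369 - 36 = 0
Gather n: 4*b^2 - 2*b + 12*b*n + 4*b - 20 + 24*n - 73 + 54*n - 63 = 4*b^2 + 2*b + n*(12*b + 78) - 156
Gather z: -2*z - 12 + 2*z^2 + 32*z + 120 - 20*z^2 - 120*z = -18*z^2 - 90*z + 108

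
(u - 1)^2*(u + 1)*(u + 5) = u^4 + 4*u^3 - 6*u^2 - 4*u + 5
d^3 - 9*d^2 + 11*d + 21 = (d - 7)*(d - 3)*(d + 1)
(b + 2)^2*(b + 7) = b^3 + 11*b^2 + 32*b + 28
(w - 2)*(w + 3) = w^2 + w - 6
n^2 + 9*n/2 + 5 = (n + 2)*(n + 5/2)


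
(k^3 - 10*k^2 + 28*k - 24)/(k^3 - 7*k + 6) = (k^2 - 8*k + 12)/(k^2 + 2*k - 3)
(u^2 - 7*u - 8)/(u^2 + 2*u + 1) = (u - 8)/(u + 1)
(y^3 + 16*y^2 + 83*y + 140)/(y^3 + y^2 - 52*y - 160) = (y + 7)/(y - 8)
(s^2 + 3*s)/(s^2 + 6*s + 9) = s/(s + 3)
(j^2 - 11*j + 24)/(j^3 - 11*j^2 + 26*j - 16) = (j - 3)/(j^2 - 3*j + 2)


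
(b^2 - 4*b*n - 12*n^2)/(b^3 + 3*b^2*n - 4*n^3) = (b - 6*n)/(b^2 + b*n - 2*n^2)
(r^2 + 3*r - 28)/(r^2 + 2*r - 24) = (r + 7)/(r + 6)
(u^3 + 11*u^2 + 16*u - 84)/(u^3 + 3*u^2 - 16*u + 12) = (u + 7)/(u - 1)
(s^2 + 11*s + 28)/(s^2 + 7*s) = (s + 4)/s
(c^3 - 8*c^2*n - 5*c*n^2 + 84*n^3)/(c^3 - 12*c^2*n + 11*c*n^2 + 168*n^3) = (c - 4*n)/(c - 8*n)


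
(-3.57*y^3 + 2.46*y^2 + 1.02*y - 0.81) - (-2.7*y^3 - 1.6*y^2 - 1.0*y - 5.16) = -0.87*y^3 + 4.06*y^2 + 2.02*y + 4.35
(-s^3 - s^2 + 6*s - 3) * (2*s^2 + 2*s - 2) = -2*s^5 - 4*s^4 + 12*s^3 + 8*s^2 - 18*s + 6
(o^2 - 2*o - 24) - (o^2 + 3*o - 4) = -5*o - 20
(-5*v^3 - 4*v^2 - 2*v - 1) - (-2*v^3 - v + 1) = -3*v^3 - 4*v^2 - v - 2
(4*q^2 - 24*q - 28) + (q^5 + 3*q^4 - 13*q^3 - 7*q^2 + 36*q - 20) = q^5 + 3*q^4 - 13*q^3 - 3*q^2 + 12*q - 48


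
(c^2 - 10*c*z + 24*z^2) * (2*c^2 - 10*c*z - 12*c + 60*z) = 2*c^4 - 30*c^3*z - 12*c^3 + 148*c^2*z^2 + 180*c^2*z - 240*c*z^3 - 888*c*z^2 + 1440*z^3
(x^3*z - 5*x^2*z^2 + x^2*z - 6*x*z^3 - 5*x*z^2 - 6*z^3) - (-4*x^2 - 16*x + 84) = x^3*z - 5*x^2*z^2 + x^2*z + 4*x^2 - 6*x*z^3 - 5*x*z^2 + 16*x - 6*z^3 - 84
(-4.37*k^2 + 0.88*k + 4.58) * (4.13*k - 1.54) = -18.0481*k^3 + 10.3642*k^2 + 17.5602*k - 7.0532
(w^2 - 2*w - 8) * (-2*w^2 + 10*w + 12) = -2*w^4 + 14*w^3 + 8*w^2 - 104*w - 96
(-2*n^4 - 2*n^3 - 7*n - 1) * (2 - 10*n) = 20*n^5 + 16*n^4 - 4*n^3 + 70*n^2 - 4*n - 2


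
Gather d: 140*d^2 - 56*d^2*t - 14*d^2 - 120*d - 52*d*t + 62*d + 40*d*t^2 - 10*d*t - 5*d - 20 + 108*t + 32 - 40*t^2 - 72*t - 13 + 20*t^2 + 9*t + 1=d^2*(126 - 56*t) + d*(40*t^2 - 62*t - 63) - 20*t^2 + 45*t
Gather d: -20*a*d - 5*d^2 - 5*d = -5*d^2 + d*(-20*a - 5)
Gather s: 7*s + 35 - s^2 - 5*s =-s^2 + 2*s + 35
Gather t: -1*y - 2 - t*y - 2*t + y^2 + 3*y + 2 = t*(-y - 2) + y^2 + 2*y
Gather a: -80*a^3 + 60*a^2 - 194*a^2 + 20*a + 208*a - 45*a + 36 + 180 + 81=-80*a^3 - 134*a^2 + 183*a + 297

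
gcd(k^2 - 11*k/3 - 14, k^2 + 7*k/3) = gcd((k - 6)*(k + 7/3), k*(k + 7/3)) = k + 7/3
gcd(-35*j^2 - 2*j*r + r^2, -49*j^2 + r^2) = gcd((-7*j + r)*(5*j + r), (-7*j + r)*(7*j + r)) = -7*j + r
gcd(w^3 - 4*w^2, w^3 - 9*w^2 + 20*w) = w^2 - 4*w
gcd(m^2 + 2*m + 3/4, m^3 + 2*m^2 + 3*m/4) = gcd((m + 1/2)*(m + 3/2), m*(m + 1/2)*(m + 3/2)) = m^2 + 2*m + 3/4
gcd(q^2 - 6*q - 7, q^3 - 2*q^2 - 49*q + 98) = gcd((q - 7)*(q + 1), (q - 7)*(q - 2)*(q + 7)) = q - 7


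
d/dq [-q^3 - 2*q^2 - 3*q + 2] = -3*q^2 - 4*q - 3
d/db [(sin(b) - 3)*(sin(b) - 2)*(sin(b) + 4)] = (3*sin(b)^2 - 2*sin(b) - 14)*cos(b)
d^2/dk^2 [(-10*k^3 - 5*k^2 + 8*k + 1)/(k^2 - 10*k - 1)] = 8*(-263*k^3 - 78*k^2 - 9*k + 4)/(k^6 - 30*k^5 + 297*k^4 - 940*k^3 - 297*k^2 - 30*k - 1)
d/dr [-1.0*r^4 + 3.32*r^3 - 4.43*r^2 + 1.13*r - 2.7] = -4.0*r^3 + 9.96*r^2 - 8.86*r + 1.13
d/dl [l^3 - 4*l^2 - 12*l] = 3*l^2 - 8*l - 12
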